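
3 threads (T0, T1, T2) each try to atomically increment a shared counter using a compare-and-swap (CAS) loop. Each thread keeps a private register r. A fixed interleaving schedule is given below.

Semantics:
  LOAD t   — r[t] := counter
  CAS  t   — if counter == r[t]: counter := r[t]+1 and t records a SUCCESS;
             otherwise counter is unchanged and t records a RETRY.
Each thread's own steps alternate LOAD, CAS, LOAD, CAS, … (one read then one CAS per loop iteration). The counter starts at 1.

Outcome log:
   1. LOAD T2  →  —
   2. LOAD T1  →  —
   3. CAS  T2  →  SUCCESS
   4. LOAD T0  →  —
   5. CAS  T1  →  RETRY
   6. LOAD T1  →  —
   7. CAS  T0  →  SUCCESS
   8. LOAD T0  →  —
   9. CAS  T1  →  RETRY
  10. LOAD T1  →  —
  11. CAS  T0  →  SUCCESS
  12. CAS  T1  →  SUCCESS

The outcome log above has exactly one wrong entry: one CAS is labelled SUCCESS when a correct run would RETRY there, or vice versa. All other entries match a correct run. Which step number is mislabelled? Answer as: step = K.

Re-executing:
#1 T2 reads 1
#2 T1 reads 1
#3 T2 CAS(1→2) writes; counter now 2
#4 T0 reads 2
#5 T1 CAS(1→2) fails; counter now 2
#6 T1 reads 2
#7 T0 CAS(2→3) writes; counter now 3
#8 T0 reads 3
#9 T1 CAS(2→3) fails; counter now 3
#10 T1 reads 3
#11 T0 CAS(3→4) writes; counter now 4
#12 T1 CAS(3→4) fails; counter now 4
Mismatch at 12.

step = 12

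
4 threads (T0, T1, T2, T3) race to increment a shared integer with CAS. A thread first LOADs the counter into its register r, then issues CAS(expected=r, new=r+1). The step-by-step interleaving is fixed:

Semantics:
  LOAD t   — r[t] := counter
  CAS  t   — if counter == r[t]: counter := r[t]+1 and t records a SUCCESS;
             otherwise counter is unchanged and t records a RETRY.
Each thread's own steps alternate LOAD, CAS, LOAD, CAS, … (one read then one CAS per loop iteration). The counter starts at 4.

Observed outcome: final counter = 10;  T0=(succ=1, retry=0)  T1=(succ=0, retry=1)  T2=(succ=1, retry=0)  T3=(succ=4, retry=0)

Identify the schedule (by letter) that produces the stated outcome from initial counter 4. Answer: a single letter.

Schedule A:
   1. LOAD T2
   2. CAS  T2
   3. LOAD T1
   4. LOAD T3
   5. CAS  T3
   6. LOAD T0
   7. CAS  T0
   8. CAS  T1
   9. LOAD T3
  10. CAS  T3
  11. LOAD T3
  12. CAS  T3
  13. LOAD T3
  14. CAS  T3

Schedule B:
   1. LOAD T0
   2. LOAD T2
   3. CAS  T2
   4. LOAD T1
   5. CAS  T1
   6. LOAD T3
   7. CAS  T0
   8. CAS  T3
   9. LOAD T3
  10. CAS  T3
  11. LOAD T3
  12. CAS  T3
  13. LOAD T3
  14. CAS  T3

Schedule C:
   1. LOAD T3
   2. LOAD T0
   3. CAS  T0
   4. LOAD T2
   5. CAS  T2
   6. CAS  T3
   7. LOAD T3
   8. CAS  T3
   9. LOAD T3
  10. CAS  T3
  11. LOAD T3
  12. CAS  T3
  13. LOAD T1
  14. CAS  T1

A

Tracing schedule A:
T2 LOAD — after: cnt=4, r=4 — load
T2 CAS — after: cnt=5, r=4 — ok
T1 LOAD — after: cnt=5, r=5 — load
T3 LOAD — after: cnt=5, r=5 — load
T3 CAS — after: cnt=6, r=5 — ok
T0 LOAD — after: cnt=6, r=6 — load
T0 CAS — after: cnt=7, r=6 — ok
T1 CAS — after: cnt=7, r=5 — retry
T3 LOAD — after: cnt=7, r=7 — load
T3 CAS — after: cnt=8, r=7 — ok
T3 LOAD — after: cnt=8, r=8 — load
T3 CAS — after: cnt=9, r=8 — ok
T3 LOAD — after: cnt=9, r=9 — load
T3 CAS — after: cnt=10, r=9 — ok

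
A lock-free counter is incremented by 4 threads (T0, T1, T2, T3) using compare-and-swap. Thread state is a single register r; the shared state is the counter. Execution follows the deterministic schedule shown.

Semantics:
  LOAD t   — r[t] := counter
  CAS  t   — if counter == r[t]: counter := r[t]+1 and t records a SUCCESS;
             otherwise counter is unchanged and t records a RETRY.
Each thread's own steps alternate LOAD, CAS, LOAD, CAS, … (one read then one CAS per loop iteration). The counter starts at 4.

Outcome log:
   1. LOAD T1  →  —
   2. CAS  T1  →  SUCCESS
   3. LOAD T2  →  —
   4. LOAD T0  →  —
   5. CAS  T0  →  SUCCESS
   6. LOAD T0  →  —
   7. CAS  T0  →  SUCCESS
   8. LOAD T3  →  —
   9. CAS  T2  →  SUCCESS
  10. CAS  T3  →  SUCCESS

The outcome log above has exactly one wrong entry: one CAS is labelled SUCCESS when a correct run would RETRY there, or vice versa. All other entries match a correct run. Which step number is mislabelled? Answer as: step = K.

Correct run:
1. LOAD T1 → mem=4 r[T1]=4 [LOAD]
2. CAS T1 → mem=5 r[T1]=4 [OK]
3. LOAD T2 → mem=5 r[T2]=5 [LOAD]
4. LOAD T0 → mem=5 r[T0]=5 [LOAD]
5. CAS T0 → mem=6 r[T0]=5 [OK]
6. LOAD T0 → mem=6 r[T0]=6 [LOAD]
7. CAS T0 → mem=7 r[T0]=6 [OK]
8. LOAD T3 → mem=7 r[T3]=7 [LOAD]
9. CAS T2 → mem=7 r[T2]=5 [RETRY]
10. CAS T3 → mem=8 r[T3]=7 [OK]
Mismatch at 9.

step = 9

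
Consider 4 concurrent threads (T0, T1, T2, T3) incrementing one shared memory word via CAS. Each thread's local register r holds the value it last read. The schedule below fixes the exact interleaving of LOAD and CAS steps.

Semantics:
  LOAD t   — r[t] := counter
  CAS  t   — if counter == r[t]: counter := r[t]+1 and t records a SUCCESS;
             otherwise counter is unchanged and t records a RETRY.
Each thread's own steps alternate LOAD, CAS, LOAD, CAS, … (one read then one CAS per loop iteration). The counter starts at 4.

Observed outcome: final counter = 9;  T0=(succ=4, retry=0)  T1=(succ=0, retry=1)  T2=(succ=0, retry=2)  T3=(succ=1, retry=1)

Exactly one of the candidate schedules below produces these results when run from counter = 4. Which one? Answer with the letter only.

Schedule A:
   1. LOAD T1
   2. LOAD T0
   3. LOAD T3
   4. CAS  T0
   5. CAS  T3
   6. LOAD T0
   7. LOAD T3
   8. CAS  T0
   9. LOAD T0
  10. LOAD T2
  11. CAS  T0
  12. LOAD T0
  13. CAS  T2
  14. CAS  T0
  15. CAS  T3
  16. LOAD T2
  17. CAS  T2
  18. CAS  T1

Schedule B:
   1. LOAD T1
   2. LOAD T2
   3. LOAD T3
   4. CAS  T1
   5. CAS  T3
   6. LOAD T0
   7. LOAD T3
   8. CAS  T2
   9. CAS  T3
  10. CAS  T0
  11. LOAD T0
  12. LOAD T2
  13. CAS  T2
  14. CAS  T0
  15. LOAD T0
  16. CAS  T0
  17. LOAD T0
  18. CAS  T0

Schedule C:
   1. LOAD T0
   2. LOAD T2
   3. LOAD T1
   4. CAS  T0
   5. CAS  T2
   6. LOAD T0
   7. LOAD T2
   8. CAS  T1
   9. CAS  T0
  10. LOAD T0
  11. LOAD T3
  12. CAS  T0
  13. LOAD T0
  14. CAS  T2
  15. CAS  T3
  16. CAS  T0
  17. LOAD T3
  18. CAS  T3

C

Run C:
#1 T0 reads 4
#2 T2 reads 4
#3 T1 reads 4
#4 T0 CAS(4→5) writes; counter now 5
#5 T2 CAS(4→5) fails; counter now 5
#6 T0 reads 5
#7 T2 reads 5
#8 T1 CAS(4→5) fails; counter now 5
#9 T0 CAS(5→6) writes; counter now 6
#10 T0 reads 6
#11 T3 reads 6
#12 T0 CAS(6→7) writes; counter now 7
#13 T0 reads 7
#14 T2 CAS(5→6) fails; counter now 7
#15 T3 CAS(6→7) fails; counter now 7
#16 T0 CAS(7→8) writes; counter now 8
#17 T3 reads 8
#18 T3 CAS(8→9) writes; counter now 9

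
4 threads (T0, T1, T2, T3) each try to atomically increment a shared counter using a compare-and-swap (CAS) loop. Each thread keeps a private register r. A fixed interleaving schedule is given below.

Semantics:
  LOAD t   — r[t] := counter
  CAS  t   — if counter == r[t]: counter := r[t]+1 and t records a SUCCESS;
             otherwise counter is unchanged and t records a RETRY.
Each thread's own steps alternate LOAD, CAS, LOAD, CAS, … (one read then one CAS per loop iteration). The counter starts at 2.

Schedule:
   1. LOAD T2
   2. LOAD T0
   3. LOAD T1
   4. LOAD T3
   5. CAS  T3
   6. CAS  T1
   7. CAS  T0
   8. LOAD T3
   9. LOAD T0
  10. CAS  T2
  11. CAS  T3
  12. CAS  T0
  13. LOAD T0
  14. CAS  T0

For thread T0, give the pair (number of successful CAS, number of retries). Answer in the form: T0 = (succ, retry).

T0 = (1, 2)

[1] T2.load  rd  (counter 2, T2.r 2)
[2] T0.load  rd  (counter 2, T0.r 2)
[3] T1.load  rd  (counter 2, T1.r 2)
[4] T3.load  rd  (counter 2, T3.r 2)
[5] T3.cas  hit  (counter 3, T3.r 2)
[6] T1.cas  miss  (counter 3, T1.r 2)
[7] T0.cas  miss  (counter 3, T0.r 2)
[8] T3.load  rd  (counter 3, T3.r 3)
[9] T0.load  rd  (counter 3, T0.r 3)
[10] T2.cas  miss  (counter 3, T2.r 2)
[11] T3.cas  hit  (counter 4, T3.r 3)
[12] T0.cas  miss  (counter 4, T0.r 3)
[13] T0.load  rd  (counter 4, T0.r 4)
[14] T0.cas  hit  (counter 5, T0.r 4)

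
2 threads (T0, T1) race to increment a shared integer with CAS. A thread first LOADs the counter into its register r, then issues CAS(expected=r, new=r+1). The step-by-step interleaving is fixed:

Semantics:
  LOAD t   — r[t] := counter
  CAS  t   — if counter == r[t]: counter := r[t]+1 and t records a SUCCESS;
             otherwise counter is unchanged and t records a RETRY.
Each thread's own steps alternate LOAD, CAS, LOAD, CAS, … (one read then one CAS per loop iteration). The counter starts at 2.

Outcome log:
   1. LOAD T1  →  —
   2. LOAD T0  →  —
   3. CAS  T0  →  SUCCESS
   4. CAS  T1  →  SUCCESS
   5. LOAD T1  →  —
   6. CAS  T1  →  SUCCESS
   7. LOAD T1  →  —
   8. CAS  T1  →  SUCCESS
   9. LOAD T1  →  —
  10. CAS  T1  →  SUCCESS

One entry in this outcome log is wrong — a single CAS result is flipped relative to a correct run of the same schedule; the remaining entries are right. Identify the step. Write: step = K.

step = 4

Reference trace:
T1 LOAD — after: cnt=2, r=2 — load
T0 LOAD — after: cnt=2, r=2 — load
T0 CAS — after: cnt=3, r=2 — ok
T1 CAS — after: cnt=3, r=2 — retry
T1 LOAD — after: cnt=3, r=3 — load
T1 CAS — after: cnt=4, r=3 — ok
T1 LOAD — after: cnt=4, r=4 — load
T1 CAS — after: cnt=5, r=4 — ok
T1 LOAD — after: cnt=5, r=5 — load
T1 CAS — after: cnt=6, r=5 — ok
Mismatch at 4.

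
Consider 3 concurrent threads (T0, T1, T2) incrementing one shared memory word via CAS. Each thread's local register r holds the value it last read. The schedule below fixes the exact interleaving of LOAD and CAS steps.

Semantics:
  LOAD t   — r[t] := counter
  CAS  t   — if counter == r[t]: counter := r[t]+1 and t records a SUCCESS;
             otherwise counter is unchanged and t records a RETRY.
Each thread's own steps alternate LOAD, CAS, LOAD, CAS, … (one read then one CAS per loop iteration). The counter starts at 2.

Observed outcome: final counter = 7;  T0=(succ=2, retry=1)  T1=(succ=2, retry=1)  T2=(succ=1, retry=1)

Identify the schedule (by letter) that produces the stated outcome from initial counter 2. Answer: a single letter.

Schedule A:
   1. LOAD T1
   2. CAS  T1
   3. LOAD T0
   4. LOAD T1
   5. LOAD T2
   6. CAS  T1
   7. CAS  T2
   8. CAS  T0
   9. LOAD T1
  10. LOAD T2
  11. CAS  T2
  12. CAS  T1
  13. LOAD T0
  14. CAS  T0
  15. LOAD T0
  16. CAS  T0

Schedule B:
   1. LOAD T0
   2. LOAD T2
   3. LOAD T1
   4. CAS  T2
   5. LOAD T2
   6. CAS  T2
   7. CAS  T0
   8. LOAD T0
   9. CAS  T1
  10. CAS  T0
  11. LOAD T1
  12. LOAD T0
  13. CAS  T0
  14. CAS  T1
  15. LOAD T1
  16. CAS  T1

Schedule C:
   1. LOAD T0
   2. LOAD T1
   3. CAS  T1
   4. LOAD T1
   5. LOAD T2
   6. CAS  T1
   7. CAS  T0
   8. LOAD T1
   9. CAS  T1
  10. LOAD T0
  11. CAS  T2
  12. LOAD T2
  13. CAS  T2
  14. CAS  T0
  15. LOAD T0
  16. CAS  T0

Tracing schedule A:
[1] T1.load  rd  (counter 2, T1.r 2)
[2] T1.cas  hit  (counter 3, T1.r 2)
[3] T0.load  rd  (counter 3, T0.r 3)
[4] T1.load  rd  (counter 3, T1.r 3)
[5] T2.load  rd  (counter 3, T2.r 3)
[6] T1.cas  hit  (counter 4, T1.r 3)
[7] T2.cas  miss  (counter 4, T2.r 3)
[8] T0.cas  miss  (counter 4, T0.r 3)
[9] T1.load  rd  (counter 4, T1.r 4)
[10] T2.load  rd  (counter 4, T2.r 4)
[11] T2.cas  hit  (counter 5, T2.r 4)
[12] T1.cas  miss  (counter 5, T1.r 4)
[13] T0.load  rd  (counter 5, T0.r 5)
[14] T0.cas  hit  (counter 6, T0.r 5)
[15] T0.load  rd  (counter 6, T0.r 6)
[16] T0.cas  hit  (counter 7, T0.r 6)

A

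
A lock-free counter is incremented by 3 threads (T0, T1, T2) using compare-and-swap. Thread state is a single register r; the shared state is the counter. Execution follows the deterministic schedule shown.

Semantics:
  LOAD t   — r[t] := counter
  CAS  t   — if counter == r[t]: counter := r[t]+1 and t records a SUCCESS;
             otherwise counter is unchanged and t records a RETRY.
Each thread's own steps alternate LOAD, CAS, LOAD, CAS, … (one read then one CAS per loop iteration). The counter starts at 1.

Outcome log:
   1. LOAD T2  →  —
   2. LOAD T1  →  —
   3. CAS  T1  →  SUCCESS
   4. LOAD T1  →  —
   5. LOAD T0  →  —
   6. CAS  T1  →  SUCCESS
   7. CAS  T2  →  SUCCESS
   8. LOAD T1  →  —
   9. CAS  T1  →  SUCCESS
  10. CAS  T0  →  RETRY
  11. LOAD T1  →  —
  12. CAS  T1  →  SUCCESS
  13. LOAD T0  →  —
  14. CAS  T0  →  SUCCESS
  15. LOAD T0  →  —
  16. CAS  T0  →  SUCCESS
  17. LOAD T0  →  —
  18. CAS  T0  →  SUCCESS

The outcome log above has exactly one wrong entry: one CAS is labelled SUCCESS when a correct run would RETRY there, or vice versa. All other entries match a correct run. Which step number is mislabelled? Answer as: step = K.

Reference trace:
   1) LOAD T2:  M=1  r_T2=1
   2) LOAD T1:  M=1  r_T1=1
   3) CAS  T1:  M=2  r_T1=1 ✓
   4) LOAD T1:  M=2  r_T1=2
   5) LOAD T0:  M=2  r_T0=2
   6) CAS  T1:  M=3  r_T1=2 ✓
   7) CAS  T2:  M=3  r_T2=1 ✗
   8) LOAD T1:  M=3  r_T1=3
   9) CAS  T1:  M=4  r_T1=3 ✓
  10) CAS  T0:  M=4  r_T0=2 ✗
  11) LOAD T1:  M=4  r_T1=4
  12) CAS  T1:  M=5  r_T1=4 ✓
  13) LOAD T0:  M=5  r_T0=5
  14) CAS  T0:  M=6  r_T0=5 ✓
  15) LOAD T0:  M=6  r_T0=6
  16) CAS  T0:  M=7  r_T0=6 ✓
  17) LOAD T0:  M=7  r_T0=7
  18) CAS  T0:  M=8  r_T0=7 ✓
Log disagrees first at step 7.

step = 7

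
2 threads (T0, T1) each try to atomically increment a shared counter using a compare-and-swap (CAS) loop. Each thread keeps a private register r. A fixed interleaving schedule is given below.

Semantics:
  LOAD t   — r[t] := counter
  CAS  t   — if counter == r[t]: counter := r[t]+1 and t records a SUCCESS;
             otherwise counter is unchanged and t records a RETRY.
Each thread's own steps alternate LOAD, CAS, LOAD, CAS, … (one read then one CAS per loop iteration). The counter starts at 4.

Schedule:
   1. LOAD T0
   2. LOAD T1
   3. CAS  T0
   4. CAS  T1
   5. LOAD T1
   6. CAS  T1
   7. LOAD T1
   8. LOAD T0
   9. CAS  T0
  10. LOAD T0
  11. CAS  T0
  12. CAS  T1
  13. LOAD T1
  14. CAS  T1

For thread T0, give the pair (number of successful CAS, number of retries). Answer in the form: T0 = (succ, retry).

T0 = (3, 0)

step 1: T0 LOAD ⇒ load; ctr=4 reg=4
step 2: T1 LOAD ⇒ load; ctr=4 reg=4
step 3: T0 CAS ⇒ ok; ctr=5 reg=4
step 4: T1 CAS ⇒ retry; ctr=5 reg=4
step 5: T1 LOAD ⇒ load; ctr=5 reg=5
step 6: T1 CAS ⇒ ok; ctr=6 reg=5
step 7: T1 LOAD ⇒ load; ctr=6 reg=6
step 8: T0 LOAD ⇒ load; ctr=6 reg=6
step 9: T0 CAS ⇒ ok; ctr=7 reg=6
step 10: T0 LOAD ⇒ load; ctr=7 reg=7
step 11: T0 CAS ⇒ ok; ctr=8 reg=7
step 12: T1 CAS ⇒ retry; ctr=8 reg=6
step 13: T1 LOAD ⇒ load; ctr=8 reg=8
step 14: T1 CAS ⇒ ok; ctr=9 reg=8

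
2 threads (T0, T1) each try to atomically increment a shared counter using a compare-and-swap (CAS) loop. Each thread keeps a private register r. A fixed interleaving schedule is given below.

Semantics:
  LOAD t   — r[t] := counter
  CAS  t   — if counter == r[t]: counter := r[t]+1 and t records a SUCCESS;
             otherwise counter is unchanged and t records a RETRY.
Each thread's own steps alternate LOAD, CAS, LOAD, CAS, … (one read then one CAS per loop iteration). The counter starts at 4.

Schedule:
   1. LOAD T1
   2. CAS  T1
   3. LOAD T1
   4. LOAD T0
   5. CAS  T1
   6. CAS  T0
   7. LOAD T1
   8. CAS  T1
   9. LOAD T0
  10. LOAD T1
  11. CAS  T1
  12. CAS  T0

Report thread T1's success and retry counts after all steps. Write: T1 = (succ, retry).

T1 LOAD — after: cnt=4, r=4 — load
T1 CAS — after: cnt=5, r=4 — ok
T1 LOAD — after: cnt=5, r=5 — load
T0 LOAD — after: cnt=5, r=5 — load
T1 CAS — after: cnt=6, r=5 — ok
T0 CAS — after: cnt=6, r=5 — retry
T1 LOAD — after: cnt=6, r=6 — load
T1 CAS — after: cnt=7, r=6 — ok
T0 LOAD — after: cnt=7, r=7 — load
T1 LOAD — after: cnt=7, r=7 — load
T1 CAS — after: cnt=8, r=7 — ok
T0 CAS — after: cnt=8, r=7 — retry

T1 = (4, 0)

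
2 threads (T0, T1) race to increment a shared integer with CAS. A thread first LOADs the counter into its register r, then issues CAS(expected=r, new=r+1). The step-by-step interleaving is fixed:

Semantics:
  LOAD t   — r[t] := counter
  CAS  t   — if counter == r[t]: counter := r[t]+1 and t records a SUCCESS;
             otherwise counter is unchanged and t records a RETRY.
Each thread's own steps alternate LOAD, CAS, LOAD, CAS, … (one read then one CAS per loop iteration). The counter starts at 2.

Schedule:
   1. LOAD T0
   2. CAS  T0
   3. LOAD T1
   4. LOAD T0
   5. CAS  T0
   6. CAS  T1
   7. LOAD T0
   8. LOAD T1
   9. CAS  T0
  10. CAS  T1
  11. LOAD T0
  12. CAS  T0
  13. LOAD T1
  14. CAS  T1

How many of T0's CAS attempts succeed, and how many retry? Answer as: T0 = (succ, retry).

   1) LOAD T0:  M=2  r_T0=2
   2) CAS  T0:  M=3  r_T0=2 ✓
   3) LOAD T1:  M=3  r_T1=3
   4) LOAD T0:  M=3  r_T0=3
   5) CAS  T0:  M=4  r_T0=3 ✓
   6) CAS  T1:  M=4  r_T1=3 ✗
   7) LOAD T0:  M=4  r_T0=4
   8) LOAD T1:  M=4  r_T1=4
   9) CAS  T0:  M=5  r_T0=4 ✓
  10) CAS  T1:  M=5  r_T1=4 ✗
  11) LOAD T0:  M=5  r_T0=5
  12) CAS  T0:  M=6  r_T0=5 ✓
  13) LOAD T1:  M=6  r_T1=6
  14) CAS  T1:  M=7  r_T1=6 ✓

T0 = (4, 0)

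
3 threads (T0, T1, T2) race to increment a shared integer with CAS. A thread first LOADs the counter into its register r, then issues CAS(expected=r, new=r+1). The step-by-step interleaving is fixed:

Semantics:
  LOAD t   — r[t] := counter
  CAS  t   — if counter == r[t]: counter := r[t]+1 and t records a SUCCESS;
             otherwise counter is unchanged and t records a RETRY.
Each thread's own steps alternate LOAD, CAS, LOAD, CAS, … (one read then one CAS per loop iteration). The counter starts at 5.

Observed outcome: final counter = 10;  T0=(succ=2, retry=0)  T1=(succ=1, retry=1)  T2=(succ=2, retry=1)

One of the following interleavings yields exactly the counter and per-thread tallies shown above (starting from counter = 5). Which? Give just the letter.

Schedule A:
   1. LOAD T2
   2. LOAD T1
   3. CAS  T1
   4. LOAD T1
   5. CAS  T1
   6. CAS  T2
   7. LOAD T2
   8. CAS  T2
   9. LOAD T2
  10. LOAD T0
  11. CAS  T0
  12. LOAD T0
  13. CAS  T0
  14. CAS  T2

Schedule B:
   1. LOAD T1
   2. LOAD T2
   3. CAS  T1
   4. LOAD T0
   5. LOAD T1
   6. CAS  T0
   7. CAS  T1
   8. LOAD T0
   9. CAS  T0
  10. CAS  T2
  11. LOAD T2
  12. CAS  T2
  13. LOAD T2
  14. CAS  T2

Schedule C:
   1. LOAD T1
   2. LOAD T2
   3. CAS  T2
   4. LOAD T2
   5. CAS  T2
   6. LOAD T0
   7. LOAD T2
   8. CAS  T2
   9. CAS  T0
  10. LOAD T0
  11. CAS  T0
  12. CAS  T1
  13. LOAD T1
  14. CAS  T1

B

Run B:
[1] T1.load  rd  (counter 5, T1.r 5)
[2] T2.load  rd  (counter 5, T2.r 5)
[3] T1.cas  hit  (counter 6, T1.r 5)
[4] T0.load  rd  (counter 6, T0.r 6)
[5] T1.load  rd  (counter 6, T1.r 6)
[6] T0.cas  hit  (counter 7, T0.r 6)
[7] T1.cas  miss  (counter 7, T1.r 6)
[8] T0.load  rd  (counter 7, T0.r 7)
[9] T0.cas  hit  (counter 8, T0.r 7)
[10] T2.cas  miss  (counter 8, T2.r 5)
[11] T2.load  rd  (counter 8, T2.r 8)
[12] T2.cas  hit  (counter 9, T2.r 8)
[13] T2.load  rd  (counter 9, T2.r 9)
[14] T2.cas  hit  (counter 10, T2.r 9)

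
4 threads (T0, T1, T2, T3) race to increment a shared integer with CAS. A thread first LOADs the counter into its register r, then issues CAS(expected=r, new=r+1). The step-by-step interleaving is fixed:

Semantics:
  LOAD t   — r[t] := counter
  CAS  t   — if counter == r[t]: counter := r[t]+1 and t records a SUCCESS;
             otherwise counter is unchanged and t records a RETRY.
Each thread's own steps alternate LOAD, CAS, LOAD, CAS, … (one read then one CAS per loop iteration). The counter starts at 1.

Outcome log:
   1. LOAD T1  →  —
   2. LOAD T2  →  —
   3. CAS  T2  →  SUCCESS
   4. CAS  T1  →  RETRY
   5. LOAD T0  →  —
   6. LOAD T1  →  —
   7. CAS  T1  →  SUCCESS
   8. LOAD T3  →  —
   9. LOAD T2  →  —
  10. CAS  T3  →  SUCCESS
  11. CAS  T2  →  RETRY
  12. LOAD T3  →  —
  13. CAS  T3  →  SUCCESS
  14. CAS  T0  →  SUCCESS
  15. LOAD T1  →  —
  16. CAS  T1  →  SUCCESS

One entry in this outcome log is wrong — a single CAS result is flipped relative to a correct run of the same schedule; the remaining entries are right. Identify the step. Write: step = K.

step = 14

Reference trace:
#1 T1 reads 1
#2 T2 reads 1
#3 T2 CAS(1→2) writes; counter now 2
#4 T1 CAS(1→2) fails; counter now 2
#5 T0 reads 2
#6 T1 reads 2
#7 T1 CAS(2→3) writes; counter now 3
#8 T3 reads 3
#9 T2 reads 3
#10 T3 CAS(3→4) writes; counter now 4
#11 T2 CAS(3→4) fails; counter now 4
#12 T3 reads 4
#13 T3 CAS(4→5) writes; counter now 5
#14 T0 CAS(2→3) fails; counter now 5
#15 T1 reads 5
#16 T1 CAS(5→6) writes; counter now 6
Flip is step 14.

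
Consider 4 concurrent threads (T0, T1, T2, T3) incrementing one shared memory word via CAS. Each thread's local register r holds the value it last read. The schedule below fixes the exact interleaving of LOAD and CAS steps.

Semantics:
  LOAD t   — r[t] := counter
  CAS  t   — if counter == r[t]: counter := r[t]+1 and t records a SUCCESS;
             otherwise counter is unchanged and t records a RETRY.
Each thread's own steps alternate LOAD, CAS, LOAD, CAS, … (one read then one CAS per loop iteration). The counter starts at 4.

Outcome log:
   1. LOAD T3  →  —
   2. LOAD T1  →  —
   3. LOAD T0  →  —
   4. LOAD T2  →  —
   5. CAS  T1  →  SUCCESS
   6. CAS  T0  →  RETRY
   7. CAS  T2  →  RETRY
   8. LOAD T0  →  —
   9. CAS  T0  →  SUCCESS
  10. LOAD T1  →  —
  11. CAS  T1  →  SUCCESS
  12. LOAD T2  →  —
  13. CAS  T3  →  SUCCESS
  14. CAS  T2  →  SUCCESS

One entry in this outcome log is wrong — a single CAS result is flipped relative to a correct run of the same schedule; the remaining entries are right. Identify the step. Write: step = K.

Reference trace:
#1 T3 reads 4
#2 T1 reads 4
#3 T0 reads 4
#4 T2 reads 4
#5 T1 CAS(4→5) writes; counter now 5
#6 T0 CAS(4→5) fails; counter now 5
#7 T2 CAS(4→5) fails; counter now 5
#8 T0 reads 5
#9 T0 CAS(5→6) writes; counter now 6
#10 T1 reads 6
#11 T1 CAS(6→7) writes; counter now 7
#12 T2 reads 7
#13 T3 CAS(4→5) fails; counter now 7
#14 T2 CAS(7→8) writes; counter now 8
Log disagrees first at step 13.

step = 13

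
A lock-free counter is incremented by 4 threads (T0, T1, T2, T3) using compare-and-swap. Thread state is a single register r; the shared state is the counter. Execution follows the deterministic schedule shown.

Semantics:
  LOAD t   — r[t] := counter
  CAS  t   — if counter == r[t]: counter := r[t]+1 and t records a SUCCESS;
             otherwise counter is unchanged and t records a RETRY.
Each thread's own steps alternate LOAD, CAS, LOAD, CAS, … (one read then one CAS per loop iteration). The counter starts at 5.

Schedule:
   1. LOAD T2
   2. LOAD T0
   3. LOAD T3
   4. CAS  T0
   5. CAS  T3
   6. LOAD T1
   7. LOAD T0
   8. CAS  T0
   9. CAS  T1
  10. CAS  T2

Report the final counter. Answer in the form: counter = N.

counter = 7

[1] T2.load  rd  (counter 5, T2.r 5)
[2] T0.load  rd  (counter 5, T0.r 5)
[3] T3.load  rd  (counter 5, T3.r 5)
[4] T0.cas  hit  (counter 6, T0.r 5)
[5] T3.cas  miss  (counter 6, T3.r 5)
[6] T1.load  rd  (counter 6, T1.r 6)
[7] T0.load  rd  (counter 6, T0.r 6)
[8] T0.cas  hit  (counter 7, T0.r 6)
[9] T1.cas  miss  (counter 7, T1.r 6)
[10] T2.cas  miss  (counter 7, T2.r 5)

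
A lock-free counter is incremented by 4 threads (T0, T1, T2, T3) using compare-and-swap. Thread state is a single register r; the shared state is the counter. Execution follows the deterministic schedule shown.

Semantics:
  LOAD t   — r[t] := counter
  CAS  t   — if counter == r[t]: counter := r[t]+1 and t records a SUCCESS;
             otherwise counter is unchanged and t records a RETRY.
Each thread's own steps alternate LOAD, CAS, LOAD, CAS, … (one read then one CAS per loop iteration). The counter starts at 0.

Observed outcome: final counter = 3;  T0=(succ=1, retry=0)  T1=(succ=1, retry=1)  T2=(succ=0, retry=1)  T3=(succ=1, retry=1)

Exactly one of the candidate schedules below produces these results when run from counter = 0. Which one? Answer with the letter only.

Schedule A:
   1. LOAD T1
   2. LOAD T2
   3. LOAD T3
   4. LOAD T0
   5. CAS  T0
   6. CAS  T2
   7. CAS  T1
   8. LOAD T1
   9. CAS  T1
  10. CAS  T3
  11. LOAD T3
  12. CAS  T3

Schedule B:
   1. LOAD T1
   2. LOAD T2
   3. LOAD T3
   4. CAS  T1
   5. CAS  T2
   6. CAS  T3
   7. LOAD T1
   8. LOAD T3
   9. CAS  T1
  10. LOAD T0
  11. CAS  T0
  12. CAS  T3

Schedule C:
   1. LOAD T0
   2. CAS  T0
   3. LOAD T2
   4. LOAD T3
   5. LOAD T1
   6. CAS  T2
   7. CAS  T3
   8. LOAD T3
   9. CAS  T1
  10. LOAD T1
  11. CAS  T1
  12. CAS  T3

A

Run A:
T1 LOAD — after: cnt=0, r=0 — load
T2 LOAD — after: cnt=0, r=0 — load
T3 LOAD — after: cnt=0, r=0 — load
T0 LOAD — after: cnt=0, r=0 — load
T0 CAS — after: cnt=1, r=0 — ok
T2 CAS — after: cnt=1, r=0 — retry
T1 CAS — after: cnt=1, r=0 — retry
T1 LOAD — after: cnt=1, r=1 — load
T1 CAS — after: cnt=2, r=1 — ok
T3 CAS — after: cnt=2, r=0 — retry
T3 LOAD — after: cnt=2, r=2 — load
T3 CAS — after: cnt=3, r=2 — ok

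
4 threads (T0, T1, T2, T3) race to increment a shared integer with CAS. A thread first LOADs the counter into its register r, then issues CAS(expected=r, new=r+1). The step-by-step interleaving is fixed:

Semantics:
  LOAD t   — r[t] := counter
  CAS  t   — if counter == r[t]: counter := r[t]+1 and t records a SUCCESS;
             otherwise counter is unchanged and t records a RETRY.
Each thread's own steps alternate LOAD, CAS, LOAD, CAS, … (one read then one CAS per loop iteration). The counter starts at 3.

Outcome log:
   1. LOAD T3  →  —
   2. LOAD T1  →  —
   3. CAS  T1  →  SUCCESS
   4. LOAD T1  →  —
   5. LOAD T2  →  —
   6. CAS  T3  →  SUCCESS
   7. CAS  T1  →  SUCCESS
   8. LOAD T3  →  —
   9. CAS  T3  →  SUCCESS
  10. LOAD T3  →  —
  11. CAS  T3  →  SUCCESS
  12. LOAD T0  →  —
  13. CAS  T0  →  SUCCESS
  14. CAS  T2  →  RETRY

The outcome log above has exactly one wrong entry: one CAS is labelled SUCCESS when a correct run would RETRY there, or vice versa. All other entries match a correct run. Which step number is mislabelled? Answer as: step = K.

step = 6

Correct run:
1. LOAD T3 → mem=3 r[T3]=3 [LOAD]
2. LOAD T1 → mem=3 r[T1]=3 [LOAD]
3. CAS T1 → mem=4 r[T1]=3 [OK]
4. LOAD T1 → mem=4 r[T1]=4 [LOAD]
5. LOAD T2 → mem=4 r[T2]=4 [LOAD]
6. CAS T3 → mem=4 r[T3]=3 [RETRY]
7. CAS T1 → mem=5 r[T1]=4 [OK]
8. LOAD T3 → mem=5 r[T3]=5 [LOAD]
9. CAS T3 → mem=6 r[T3]=5 [OK]
10. LOAD T3 → mem=6 r[T3]=6 [LOAD]
11. CAS T3 → mem=7 r[T3]=6 [OK]
12. LOAD T0 → mem=7 r[T0]=7 [LOAD]
13. CAS T0 → mem=8 r[T0]=7 [OK]
14. CAS T2 → mem=8 r[T2]=4 [RETRY]
Log disagrees first at step 6.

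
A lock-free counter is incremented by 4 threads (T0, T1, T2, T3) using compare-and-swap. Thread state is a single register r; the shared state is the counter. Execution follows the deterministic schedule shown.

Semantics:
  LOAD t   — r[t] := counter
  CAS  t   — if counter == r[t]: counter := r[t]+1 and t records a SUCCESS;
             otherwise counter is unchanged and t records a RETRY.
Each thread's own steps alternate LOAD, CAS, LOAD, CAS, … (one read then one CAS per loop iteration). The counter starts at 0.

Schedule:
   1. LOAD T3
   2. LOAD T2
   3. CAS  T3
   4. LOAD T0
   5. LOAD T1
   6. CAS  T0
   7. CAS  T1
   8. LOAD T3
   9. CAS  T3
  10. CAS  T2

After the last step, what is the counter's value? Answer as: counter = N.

counter = 3

step 1: T3 LOAD ⇒ load; ctr=0 reg=0
step 2: T2 LOAD ⇒ load; ctr=0 reg=0
step 3: T3 CAS ⇒ ok; ctr=1 reg=0
step 4: T0 LOAD ⇒ load; ctr=1 reg=1
step 5: T1 LOAD ⇒ load; ctr=1 reg=1
step 6: T0 CAS ⇒ ok; ctr=2 reg=1
step 7: T1 CAS ⇒ retry; ctr=2 reg=1
step 8: T3 LOAD ⇒ load; ctr=2 reg=2
step 9: T3 CAS ⇒ ok; ctr=3 reg=2
step 10: T2 CAS ⇒ retry; ctr=3 reg=0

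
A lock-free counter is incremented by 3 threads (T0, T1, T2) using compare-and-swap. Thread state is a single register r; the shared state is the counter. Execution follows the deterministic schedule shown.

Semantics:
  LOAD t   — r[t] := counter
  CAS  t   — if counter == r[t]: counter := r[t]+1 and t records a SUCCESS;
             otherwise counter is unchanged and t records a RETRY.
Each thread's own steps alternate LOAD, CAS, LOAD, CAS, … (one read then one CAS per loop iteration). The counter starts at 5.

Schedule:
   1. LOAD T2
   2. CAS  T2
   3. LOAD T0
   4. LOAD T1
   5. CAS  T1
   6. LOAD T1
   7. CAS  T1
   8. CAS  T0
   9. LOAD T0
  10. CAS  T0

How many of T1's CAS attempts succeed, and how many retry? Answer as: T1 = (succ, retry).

T1 = (2, 0)

#1 T2 reads 5
#2 T2 CAS(5→6) writes; counter now 6
#3 T0 reads 6
#4 T1 reads 6
#5 T1 CAS(6→7) writes; counter now 7
#6 T1 reads 7
#7 T1 CAS(7→8) writes; counter now 8
#8 T0 CAS(6→7) fails; counter now 8
#9 T0 reads 8
#10 T0 CAS(8→9) writes; counter now 9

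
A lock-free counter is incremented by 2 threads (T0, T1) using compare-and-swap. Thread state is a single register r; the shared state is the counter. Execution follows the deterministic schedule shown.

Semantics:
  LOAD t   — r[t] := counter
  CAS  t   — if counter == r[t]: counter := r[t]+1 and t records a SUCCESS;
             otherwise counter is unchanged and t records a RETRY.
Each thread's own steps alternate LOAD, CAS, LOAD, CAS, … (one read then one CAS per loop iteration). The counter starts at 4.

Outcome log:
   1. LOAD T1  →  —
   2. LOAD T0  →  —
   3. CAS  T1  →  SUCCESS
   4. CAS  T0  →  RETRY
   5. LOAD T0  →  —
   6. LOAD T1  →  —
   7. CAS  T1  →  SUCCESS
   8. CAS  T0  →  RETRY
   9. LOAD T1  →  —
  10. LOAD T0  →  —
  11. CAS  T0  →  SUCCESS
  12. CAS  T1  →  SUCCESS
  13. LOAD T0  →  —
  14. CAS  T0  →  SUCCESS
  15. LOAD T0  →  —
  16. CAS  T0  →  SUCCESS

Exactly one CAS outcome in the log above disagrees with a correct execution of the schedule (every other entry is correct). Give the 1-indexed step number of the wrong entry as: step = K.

Re-executing:
step 1: T1 LOAD ⇒ load; ctr=4 reg=4
step 2: T0 LOAD ⇒ load; ctr=4 reg=4
step 3: T1 CAS ⇒ ok; ctr=5 reg=4
step 4: T0 CAS ⇒ retry; ctr=5 reg=4
step 5: T0 LOAD ⇒ load; ctr=5 reg=5
step 6: T1 LOAD ⇒ load; ctr=5 reg=5
step 7: T1 CAS ⇒ ok; ctr=6 reg=5
step 8: T0 CAS ⇒ retry; ctr=6 reg=5
step 9: T1 LOAD ⇒ load; ctr=6 reg=6
step 10: T0 LOAD ⇒ load; ctr=6 reg=6
step 11: T0 CAS ⇒ ok; ctr=7 reg=6
step 12: T1 CAS ⇒ retry; ctr=7 reg=6
step 13: T0 LOAD ⇒ load; ctr=7 reg=7
step 14: T0 CAS ⇒ ok; ctr=8 reg=7
step 15: T0 LOAD ⇒ load; ctr=8 reg=8
step 16: T0 CAS ⇒ ok; ctr=9 reg=8
Log disagrees first at step 12.

step = 12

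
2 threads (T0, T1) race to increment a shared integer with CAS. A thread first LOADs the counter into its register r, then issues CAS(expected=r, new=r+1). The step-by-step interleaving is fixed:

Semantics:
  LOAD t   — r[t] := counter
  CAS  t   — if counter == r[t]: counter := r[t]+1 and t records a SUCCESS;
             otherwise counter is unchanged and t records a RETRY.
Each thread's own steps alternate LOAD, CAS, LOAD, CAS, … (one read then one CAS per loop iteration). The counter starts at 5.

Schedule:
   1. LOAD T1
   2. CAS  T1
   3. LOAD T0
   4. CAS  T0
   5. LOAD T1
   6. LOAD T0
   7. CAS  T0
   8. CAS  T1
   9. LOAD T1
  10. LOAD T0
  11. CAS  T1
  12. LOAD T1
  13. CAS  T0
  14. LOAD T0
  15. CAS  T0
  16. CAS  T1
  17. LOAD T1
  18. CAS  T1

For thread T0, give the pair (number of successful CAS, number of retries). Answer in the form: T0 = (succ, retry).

T0 = (3, 1)

[1] T1.load  rd  (counter 5, T1.r 5)
[2] T1.cas  hit  (counter 6, T1.r 5)
[3] T0.load  rd  (counter 6, T0.r 6)
[4] T0.cas  hit  (counter 7, T0.r 6)
[5] T1.load  rd  (counter 7, T1.r 7)
[6] T0.load  rd  (counter 7, T0.r 7)
[7] T0.cas  hit  (counter 8, T0.r 7)
[8] T1.cas  miss  (counter 8, T1.r 7)
[9] T1.load  rd  (counter 8, T1.r 8)
[10] T0.load  rd  (counter 8, T0.r 8)
[11] T1.cas  hit  (counter 9, T1.r 8)
[12] T1.load  rd  (counter 9, T1.r 9)
[13] T0.cas  miss  (counter 9, T0.r 8)
[14] T0.load  rd  (counter 9, T0.r 9)
[15] T0.cas  hit  (counter 10, T0.r 9)
[16] T1.cas  miss  (counter 10, T1.r 9)
[17] T1.load  rd  (counter 10, T1.r 10)
[18] T1.cas  hit  (counter 11, T1.r 10)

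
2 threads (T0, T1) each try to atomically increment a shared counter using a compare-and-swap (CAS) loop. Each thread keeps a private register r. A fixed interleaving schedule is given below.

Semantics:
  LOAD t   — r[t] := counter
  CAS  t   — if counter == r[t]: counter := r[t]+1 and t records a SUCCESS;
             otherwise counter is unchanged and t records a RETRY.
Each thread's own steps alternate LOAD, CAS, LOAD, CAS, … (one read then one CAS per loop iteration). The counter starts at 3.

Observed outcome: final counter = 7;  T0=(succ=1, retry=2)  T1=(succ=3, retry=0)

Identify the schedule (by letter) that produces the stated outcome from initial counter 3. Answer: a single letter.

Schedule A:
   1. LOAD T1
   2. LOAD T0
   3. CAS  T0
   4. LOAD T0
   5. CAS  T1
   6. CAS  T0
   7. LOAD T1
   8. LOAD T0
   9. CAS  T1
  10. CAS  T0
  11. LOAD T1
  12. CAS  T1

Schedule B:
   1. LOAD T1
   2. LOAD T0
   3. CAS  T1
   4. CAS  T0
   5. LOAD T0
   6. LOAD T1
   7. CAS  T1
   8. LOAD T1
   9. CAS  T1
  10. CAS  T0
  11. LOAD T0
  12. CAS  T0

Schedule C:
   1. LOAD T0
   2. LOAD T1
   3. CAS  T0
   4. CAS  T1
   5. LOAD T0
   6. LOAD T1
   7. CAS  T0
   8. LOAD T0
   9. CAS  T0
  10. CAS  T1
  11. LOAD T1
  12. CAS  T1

Run B:
#1 T1 reads 3
#2 T0 reads 3
#3 T1 CAS(3→4) writes; counter now 4
#4 T0 CAS(3→4) fails; counter now 4
#5 T0 reads 4
#6 T1 reads 4
#7 T1 CAS(4→5) writes; counter now 5
#8 T1 reads 5
#9 T1 CAS(5→6) writes; counter now 6
#10 T0 CAS(4→5) fails; counter now 6
#11 T0 reads 6
#12 T0 CAS(6→7) writes; counter now 7

B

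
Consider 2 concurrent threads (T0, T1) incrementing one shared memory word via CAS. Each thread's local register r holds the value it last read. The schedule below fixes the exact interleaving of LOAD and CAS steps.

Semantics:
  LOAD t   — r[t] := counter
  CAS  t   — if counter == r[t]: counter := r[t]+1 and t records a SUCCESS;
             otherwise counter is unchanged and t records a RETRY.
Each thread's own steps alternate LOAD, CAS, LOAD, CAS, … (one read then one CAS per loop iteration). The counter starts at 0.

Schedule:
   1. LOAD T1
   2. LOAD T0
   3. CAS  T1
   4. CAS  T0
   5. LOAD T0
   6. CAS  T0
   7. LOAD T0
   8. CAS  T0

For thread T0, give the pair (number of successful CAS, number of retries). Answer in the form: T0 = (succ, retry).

T0 = (2, 1)

[1] T1.load  rd  (counter 0, T1.r 0)
[2] T0.load  rd  (counter 0, T0.r 0)
[3] T1.cas  hit  (counter 1, T1.r 0)
[4] T0.cas  miss  (counter 1, T0.r 0)
[5] T0.load  rd  (counter 1, T0.r 1)
[6] T0.cas  hit  (counter 2, T0.r 1)
[7] T0.load  rd  (counter 2, T0.r 2)
[8] T0.cas  hit  (counter 3, T0.r 2)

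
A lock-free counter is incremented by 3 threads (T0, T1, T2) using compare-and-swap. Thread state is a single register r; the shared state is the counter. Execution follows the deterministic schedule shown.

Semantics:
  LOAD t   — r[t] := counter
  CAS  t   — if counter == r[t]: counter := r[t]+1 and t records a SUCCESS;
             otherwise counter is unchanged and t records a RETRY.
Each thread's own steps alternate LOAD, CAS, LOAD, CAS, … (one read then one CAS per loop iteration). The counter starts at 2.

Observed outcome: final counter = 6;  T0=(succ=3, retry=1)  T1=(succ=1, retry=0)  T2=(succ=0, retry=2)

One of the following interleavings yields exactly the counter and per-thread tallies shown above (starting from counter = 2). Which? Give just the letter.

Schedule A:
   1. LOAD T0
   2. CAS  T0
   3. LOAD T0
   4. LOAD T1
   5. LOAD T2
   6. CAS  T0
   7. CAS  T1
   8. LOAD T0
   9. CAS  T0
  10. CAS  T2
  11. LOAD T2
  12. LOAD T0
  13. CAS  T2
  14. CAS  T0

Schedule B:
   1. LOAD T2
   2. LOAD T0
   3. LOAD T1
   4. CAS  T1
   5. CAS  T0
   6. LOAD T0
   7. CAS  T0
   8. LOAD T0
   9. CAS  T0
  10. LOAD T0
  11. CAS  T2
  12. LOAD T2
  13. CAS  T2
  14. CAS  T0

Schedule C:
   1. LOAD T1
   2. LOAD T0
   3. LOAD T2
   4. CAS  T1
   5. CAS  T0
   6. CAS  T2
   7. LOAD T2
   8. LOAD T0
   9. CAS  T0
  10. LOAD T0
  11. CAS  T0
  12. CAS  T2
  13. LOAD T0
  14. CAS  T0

C

Simulating candidate C:
#1 T1 reads 2
#2 T0 reads 2
#3 T2 reads 2
#4 T1 CAS(2→3) writes; counter now 3
#5 T0 CAS(2→3) fails; counter now 3
#6 T2 CAS(2→3) fails; counter now 3
#7 T2 reads 3
#8 T0 reads 3
#9 T0 CAS(3→4) writes; counter now 4
#10 T0 reads 4
#11 T0 CAS(4→5) writes; counter now 5
#12 T2 CAS(3→4) fails; counter now 5
#13 T0 reads 5
#14 T0 CAS(5→6) writes; counter now 6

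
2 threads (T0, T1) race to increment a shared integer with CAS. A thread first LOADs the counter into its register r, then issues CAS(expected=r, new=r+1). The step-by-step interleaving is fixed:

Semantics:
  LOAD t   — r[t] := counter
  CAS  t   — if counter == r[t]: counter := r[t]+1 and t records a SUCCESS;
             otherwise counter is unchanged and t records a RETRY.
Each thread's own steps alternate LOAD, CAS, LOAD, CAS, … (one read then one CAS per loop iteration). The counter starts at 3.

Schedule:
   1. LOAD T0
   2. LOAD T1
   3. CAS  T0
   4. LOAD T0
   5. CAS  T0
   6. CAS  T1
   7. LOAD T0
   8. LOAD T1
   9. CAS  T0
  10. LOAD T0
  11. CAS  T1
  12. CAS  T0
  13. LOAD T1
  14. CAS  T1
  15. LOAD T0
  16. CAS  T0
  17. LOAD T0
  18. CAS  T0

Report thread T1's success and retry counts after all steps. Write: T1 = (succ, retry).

step 1: T0 LOAD ⇒ load; ctr=3 reg=3
step 2: T1 LOAD ⇒ load; ctr=3 reg=3
step 3: T0 CAS ⇒ ok; ctr=4 reg=3
step 4: T0 LOAD ⇒ load; ctr=4 reg=4
step 5: T0 CAS ⇒ ok; ctr=5 reg=4
step 6: T1 CAS ⇒ retry; ctr=5 reg=3
step 7: T0 LOAD ⇒ load; ctr=5 reg=5
step 8: T1 LOAD ⇒ load; ctr=5 reg=5
step 9: T0 CAS ⇒ ok; ctr=6 reg=5
step 10: T0 LOAD ⇒ load; ctr=6 reg=6
step 11: T1 CAS ⇒ retry; ctr=6 reg=5
step 12: T0 CAS ⇒ ok; ctr=7 reg=6
step 13: T1 LOAD ⇒ load; ctr=7 reg=7
step 14: T1 CAS ⇒ ok; ctr=8 reg=7
step 15: T0 LOAD ⇒ load; ctr=8 reg=8
step 16: T0 CAS ⇒ ok; ctr=9 reg=8
step 17: T0 LOAD ⇒ load; ctr=9 reg=9
step 18: T0 CAS ⇒ ok; ctr=10 reg=9

T1 = (1, 2)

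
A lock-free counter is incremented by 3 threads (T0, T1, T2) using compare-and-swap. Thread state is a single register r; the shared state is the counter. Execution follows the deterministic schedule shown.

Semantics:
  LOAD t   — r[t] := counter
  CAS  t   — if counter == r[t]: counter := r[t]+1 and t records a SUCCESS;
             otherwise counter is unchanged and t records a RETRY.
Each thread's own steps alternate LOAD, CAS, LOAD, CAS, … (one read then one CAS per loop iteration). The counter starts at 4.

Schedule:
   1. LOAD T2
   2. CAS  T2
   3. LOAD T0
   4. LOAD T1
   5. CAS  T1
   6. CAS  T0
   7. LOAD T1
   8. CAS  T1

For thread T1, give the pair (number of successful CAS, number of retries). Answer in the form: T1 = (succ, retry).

T1 = (2, 0)

   1) LOAD T2:  M=4  r_T2=4
   2) CAS  T2:  M=5  r_T2=4 ✓
   3) LOAD T0:  M=5  r_T0=5
   4) LOAD T1:  M=5  r_T1=5
   5) CAS  T1:  M=6  r_T1=5 ✓
   6) CAS  T0:  M=6  r_T0=5 ✗
   7) LOAD T1:  M=6  r_T1=6
   8) CAS  T1:  M=7  r_T1=6 ✓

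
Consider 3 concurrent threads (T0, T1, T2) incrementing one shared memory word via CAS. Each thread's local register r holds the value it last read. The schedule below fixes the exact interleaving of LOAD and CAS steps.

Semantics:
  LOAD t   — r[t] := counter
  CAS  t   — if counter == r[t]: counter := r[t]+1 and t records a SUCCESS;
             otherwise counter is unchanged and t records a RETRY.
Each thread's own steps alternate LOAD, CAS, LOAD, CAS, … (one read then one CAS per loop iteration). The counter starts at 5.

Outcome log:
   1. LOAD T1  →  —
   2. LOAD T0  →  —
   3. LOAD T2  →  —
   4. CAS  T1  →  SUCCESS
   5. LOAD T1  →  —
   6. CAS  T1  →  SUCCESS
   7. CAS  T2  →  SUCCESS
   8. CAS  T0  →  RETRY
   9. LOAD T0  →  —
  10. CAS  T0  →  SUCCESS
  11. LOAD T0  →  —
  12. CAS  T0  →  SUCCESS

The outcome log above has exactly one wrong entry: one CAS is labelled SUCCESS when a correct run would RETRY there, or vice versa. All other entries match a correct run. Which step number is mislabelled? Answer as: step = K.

step = 7

Re-executing:
#1 T1 reads 5
#2 T0 reads 5
#3 T2 reads 5
#4 T1 CAS(5→6) writes; counter now 6
#5 T1 reads 6
#6 T1 CAS(6→7) writes; counter now 7
#7 T2 CAS(5→6) fails; counter now 7
#8 T0 CAS(5→6) fails; counter now 7
#9 T0 reads 7
#10 T0 CAS(7→8) writes; counter now 8
#11 T0 reads 8
#12 T0 CAS(8→9) writes; counter now 9
Flip is step 7.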